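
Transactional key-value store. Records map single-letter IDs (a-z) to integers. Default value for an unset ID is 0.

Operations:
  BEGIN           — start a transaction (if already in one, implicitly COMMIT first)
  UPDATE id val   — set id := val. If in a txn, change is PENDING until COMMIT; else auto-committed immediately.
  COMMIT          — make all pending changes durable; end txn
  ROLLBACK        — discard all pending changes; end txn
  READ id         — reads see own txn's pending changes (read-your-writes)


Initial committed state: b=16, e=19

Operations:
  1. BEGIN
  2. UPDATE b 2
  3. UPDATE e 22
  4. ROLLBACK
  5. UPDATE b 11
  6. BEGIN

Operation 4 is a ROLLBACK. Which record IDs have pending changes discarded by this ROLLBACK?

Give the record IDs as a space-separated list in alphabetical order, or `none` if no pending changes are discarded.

Initial committed: {b=16, e=19}
Op 1: BEGIN: in_txn=True, pending={}
Op 2: UPDATE b=2 (pending; pending now {b=2})
Op 3: UPDATE e=22 (pending; pending now {b=2, e=22})
Op 4: ROLLBACK: discarded pending ['b', 'e']; in_txn=False
Op 5: UPDATE b=11 (auto-commit; committed b=11)
Op 6: BEGIN: in_txn=True, pending={}
ROLLBACK at op 4 discards: ['b', 'e']

Answer: b e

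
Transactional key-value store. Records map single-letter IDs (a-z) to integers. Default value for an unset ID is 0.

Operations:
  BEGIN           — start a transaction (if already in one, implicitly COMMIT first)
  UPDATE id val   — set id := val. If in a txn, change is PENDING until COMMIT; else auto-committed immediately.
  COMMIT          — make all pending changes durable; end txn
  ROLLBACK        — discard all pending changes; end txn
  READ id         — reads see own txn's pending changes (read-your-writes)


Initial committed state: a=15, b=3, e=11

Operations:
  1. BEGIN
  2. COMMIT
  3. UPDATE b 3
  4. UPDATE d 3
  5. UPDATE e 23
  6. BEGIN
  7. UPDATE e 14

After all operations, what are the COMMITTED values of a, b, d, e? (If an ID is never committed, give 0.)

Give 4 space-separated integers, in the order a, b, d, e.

Answer: 15 3 3 23

Derivation:
Initial committed: {a=15, b=3, e=11}
Op 1: BEGIN: in_txn=True, pending={}
Op 2: COMMIT: merged [] into committed; committed now {a=15, b=3, e=11}
Op 3: UPDATE b=3 (auto-commit; committed b=3)
Op 4: UPDATE d=3 (auto-commit; committed d=3)
Op 5: UPDATE e=23 (auto-commit; committed e=23)
Op 6: BEGIN: in_txn=True, pending={}
Op 7: UPDATE e=14 (pending; pending now {e=14})
Final committed: {a=15, b=3, d=3, e=23}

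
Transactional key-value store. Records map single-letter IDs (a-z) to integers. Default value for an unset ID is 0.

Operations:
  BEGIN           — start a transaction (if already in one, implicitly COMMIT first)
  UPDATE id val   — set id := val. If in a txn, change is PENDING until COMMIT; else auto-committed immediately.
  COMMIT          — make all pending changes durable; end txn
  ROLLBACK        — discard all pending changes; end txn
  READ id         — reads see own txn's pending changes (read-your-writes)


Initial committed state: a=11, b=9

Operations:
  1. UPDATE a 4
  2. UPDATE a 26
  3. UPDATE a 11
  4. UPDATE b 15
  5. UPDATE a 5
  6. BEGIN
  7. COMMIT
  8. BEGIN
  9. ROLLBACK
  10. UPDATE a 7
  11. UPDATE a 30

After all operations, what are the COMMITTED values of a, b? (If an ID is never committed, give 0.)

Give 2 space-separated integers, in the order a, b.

Answer: 30 15

Derivation:
Initial committed: {a=11, b=9}
Op 1: UPDATE a=4 (auto-commit; committed a=4)
Op 2: UPDATE a=26 (auto-commit; committed a=26)
Op 3: UPDATE a=11 (auto-commit; committed a=11)
Op 4: UPDATE b=15 (auto-commit; committed b=15)
Op 5: UPDATE a=5 (auto-commit; committed a=5)
Op 6: BEGIN: in_txn=True, pending={}
Op 7: COMMIT: merged [] into committed; committed now {a=5, b=15}
Op 8: BEGIN: in_txn=True, pending={}
Op 9: ROLLBACK: discarded pending []; in_txn=False
Op 10: UPDATE a=7 (auto-commit; committed a=7)
Op 11: UPDATE a=30 (auto-commit; committed a=30)
Final committed: {a=30, b=15}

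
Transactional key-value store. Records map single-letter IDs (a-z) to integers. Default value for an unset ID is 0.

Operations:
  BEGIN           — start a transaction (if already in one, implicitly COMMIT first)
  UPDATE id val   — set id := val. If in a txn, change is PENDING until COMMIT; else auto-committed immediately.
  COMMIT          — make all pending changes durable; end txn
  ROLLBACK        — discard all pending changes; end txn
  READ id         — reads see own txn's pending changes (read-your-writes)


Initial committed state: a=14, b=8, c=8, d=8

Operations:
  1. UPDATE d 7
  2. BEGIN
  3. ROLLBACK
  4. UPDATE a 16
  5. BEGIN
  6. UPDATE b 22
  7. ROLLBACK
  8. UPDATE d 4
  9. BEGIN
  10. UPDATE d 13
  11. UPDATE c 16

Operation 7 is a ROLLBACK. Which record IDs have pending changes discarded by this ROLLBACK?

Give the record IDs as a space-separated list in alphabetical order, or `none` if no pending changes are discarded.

Initial committed: {a=14, b=8, c=8, d=8}
Op 1: UPDATE d=7 (auto-commit; committed d=7)
Op 2: BEGIN: in_txn=True, pending={}
Op 3: ROLLBACK: discarded pending []; in_txn=False
Op 4: UPDATE a=16 (auto-commit; committed a=16)
Op 5: BEGIN: in_txn=True, pending={}
Op 6: UPDATE b=22 (pending; pending now {b=22})
Op 7: ROLLBACK: discarded pending ['b']; in_txn=False
Op 8: UPDATE d=4 (auto-commit; committed d=4)
Op 9: BEGIN: in_txn=True, pending={}
Op 10: UPDATE d=13 (pending; pending now {d=13})
Op 11: UPDATE c=16 (pending; pending now {c=16, d=13})
ROLLBACK at op 7 discards: ['b']

Answer: b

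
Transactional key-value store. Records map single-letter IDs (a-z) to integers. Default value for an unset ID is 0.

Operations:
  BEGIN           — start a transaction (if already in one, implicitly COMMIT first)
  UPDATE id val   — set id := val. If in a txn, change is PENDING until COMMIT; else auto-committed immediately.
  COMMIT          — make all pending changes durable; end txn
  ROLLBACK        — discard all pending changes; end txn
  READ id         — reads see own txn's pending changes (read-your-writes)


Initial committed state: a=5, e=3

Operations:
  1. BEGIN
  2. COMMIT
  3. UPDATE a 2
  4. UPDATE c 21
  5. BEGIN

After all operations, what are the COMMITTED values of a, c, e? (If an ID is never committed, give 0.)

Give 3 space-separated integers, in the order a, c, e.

Initial committed: {a=5, e=3}
Op 1: BEGIN: in_txn=True, pending={}
Op 2: COMMIT: merged [] into committed; committed now {a=5, e=3}
Op 3: UPDATE a=2 (auto-commit; committed a=2)
Op 4: UPDATE c=21 (auto-commit; committed c=21)
Op 5: BEGIN: in_txn=True, pending={}
Final committed: {a=2, c=21, e=3}

Answer: 2 21 3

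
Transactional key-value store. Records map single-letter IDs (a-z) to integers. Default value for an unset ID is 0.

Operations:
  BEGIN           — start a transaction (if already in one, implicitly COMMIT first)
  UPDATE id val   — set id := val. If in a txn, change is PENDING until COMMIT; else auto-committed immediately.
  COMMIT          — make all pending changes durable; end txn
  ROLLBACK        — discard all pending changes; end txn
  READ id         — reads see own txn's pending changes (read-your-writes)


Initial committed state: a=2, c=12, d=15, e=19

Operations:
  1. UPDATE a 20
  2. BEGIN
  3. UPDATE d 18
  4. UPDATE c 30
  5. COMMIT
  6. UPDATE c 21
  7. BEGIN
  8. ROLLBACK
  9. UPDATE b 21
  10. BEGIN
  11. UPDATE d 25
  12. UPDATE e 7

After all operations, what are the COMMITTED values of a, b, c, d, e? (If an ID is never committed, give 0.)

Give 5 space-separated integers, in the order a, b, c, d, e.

Answer: 20 21 21 18 19

Derivation:
Initial committed: {a=2, c=12, d=15, e=19}
Op 1: UPDATE a=20 (auto-commit; committed a=20)
Op 2: BEGIN: in_txn=True, pending={}
Op 3: UPDATE d=18 (pending; pending now {d=18})
Op 4: UPDATE c=30 (pending; pending now {c=30, d=18})
Op 5: COMMIT: merged ['c', 'd'] into committed; committed now {a=20, c=30, d=18, e=19}
Op 6: UPDATE c=21 (auto-commit; committed c=21)
Op 7: BEGIN: in_txn=True, pending={}
Op 8: ROLLBACK: discarded pending []; in_txn=False
Op 9: UPDATE b=21 (auto-commit; committed b=21)
Op 10: BEGIN: in_txn=True, pending={}
Op 11: UPDATE d=25 (pending; pending now {d=25})
Op 12: UPDATE e=7 (pending; pending now {d=25, e=7})
Final committed: {a=20, b=21, c=21, d=18, e=19}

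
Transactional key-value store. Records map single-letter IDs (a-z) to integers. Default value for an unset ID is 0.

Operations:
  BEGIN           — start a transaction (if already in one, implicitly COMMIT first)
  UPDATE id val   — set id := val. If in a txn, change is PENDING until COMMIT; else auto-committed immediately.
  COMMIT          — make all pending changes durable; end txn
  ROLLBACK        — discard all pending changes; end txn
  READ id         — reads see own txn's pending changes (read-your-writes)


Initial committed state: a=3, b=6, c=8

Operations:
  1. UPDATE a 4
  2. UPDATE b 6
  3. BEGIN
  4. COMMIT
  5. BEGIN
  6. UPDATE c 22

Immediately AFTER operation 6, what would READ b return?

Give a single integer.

Answer: 6

Derivation:
Initial committed: {a=3, b=6, c=8}
Op 1: UPDATE a=4 (auto-commit; committed a=4)
Op 2: UPDATE b=6 (auto-commit; committed b=6)
Op 3: BEGIN: in_txn=True, pending={}
Op 4: COMMIT: merged [] into committed; committed now {a=4, b=6, c=8}
Op 5: BEGIN: in_txn=True, pending={}
Op 6: UPDATE c=22 (pending; pending now {c=22})
After op 6: visible(b) = 6 (pending={c=22}, committed={a=4, b=6, c=8})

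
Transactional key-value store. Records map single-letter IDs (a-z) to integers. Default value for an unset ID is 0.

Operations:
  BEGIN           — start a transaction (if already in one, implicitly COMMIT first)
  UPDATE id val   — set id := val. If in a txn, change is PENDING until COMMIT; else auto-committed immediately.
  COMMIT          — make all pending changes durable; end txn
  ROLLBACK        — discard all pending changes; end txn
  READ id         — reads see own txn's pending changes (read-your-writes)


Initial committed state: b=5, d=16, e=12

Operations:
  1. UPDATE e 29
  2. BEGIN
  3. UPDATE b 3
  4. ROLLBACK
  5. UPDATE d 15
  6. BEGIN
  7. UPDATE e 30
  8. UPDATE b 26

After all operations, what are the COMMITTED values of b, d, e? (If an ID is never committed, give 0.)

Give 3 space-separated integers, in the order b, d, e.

Initial committed: {b=5, d=16, e=12}
Op 1: UPDATE e=29 (auto-commit; committed e=29)
Op 2: BEGIN: in_txn=True, pending={}
Op 3: UPDATE b=3 (pending; pending now {b=3})
Op 4: ROLLBACK: discarded pending ['b']; in_txn=False
Op 5: UPDATE d=15 (auto-commit; committed d=15)
Op 6: BEGIN: in_txn=True, pending={}
Op 7: UPDATE e=30 (pending; pending now {e=30})
Op 8: UPDATE b=26 (pending; pending now {b=26, e=30})
Final committed: {b=5, d=15, e=29}

Answer: 5 15 29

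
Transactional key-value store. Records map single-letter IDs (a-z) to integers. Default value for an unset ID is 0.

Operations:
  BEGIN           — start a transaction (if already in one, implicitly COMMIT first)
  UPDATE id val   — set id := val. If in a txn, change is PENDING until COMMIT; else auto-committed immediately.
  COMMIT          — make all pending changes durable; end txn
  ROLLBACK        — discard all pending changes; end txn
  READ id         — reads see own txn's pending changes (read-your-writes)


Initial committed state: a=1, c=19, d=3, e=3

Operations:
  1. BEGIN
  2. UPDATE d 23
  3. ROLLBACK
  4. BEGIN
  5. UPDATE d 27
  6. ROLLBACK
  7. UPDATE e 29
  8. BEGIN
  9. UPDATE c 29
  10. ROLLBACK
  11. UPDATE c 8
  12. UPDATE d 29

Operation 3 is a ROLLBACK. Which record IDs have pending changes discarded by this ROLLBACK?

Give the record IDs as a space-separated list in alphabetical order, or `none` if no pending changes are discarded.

Initial committed: {a=1, c=19, d=3, e=3}
Op 1: BEGIN: in_txn=True, pending={}
Op 2: UPDATE d=23 (pending; pending now {d=23})
Op 3: ROLLBACK: discarded pending ['d']; in_txn=False
Op 4: BEGIN: in_txn=True, pending={}
Op 5: UPDATE d=27 (pending; pending now {d=27})
Op 6: ROLLBACK: discarded pending ['d']; in_txn=False
Op 7: UPDATE e=29 (auto-commit; committed e=29)
Op 8: BEGIN: in_txn=True, pending={}
Op 9: UPDATE c=29 (pending; pending now {c=29})
Op 10: ROLLBACK: discarded pending ['c']; in_txn=False
Op 11: UPDATE c=8 (auto-commit; committed c=8)
Op 12: UPDATE d=29 (auto-commit; committed d=29)
ROLLBACK at op 3 discards: ['d']

Answer: d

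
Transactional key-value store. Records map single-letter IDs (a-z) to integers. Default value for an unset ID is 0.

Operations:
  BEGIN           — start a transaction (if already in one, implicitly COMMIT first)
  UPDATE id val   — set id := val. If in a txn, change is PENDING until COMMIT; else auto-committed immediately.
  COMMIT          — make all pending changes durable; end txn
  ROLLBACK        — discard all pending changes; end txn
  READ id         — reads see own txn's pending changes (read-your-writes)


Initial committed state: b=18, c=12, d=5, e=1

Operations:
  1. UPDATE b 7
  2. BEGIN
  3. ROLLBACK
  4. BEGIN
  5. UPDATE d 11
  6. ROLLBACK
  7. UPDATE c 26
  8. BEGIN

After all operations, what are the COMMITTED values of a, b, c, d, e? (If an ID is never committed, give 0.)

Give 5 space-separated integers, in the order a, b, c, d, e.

Answer: 0 7 26 5 1

Derivation:
Initial committed: {b=18, c=12, d=5, e=1}
Op 1: UPDATE b=7 (auto-commit; committed b=7)
Op 2: BEGIN: in_txn=True, pending={}
Op 3: ROLLBACK: discarded pending []; in_txn=False
Op 4: BEGIN: in_txn=True, pending={}
Op 5: UPDATE d=11 (pending; pending now {d=11})
Op 6: ROLLBACK: discarded pending ['d']; in_txn=False
Op 7: UPDATE c=26 (auto-commit; committed c=26)
Op 8: BEGIN: in_txn=True, pending={}
Final committed: {b=7, c=26, d=5, e=1}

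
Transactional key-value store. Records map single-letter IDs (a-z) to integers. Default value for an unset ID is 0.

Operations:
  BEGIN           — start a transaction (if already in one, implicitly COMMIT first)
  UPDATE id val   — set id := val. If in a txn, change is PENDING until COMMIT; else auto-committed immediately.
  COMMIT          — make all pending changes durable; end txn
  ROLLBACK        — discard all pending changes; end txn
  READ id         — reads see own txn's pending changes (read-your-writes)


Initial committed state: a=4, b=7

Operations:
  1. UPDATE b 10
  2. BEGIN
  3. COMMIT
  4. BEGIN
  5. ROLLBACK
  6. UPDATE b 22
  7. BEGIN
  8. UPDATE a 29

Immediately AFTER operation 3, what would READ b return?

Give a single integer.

Initial committed: {a=4, b=7}
Op 1: UPDATE b=10 (auto-commit; committed b=10)
Op 2: BEGIN: in_txn=True, pending={}
Op 3: COMMIT: merged [] into committed; committed now {a=4, b=10}
After op 3: visible(b) = 10 (pending={}, committed={a=4, b=10})

Answer: 10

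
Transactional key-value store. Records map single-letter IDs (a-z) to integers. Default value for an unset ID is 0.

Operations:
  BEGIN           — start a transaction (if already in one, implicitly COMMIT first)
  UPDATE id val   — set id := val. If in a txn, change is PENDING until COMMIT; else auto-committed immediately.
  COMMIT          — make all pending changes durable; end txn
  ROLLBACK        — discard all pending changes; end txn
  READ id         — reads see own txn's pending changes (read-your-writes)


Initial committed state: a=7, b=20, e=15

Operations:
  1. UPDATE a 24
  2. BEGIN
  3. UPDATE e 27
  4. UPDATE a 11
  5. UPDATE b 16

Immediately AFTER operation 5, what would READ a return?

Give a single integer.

Answer: 11

Derivation:
Initial committed: {a=7, b=20, e=15}
Op 1: UPDATE a=24 (auto-commit; committed a=24)
Op 2: BEGIN: in_txn=True, pending={}
Op 3: UPDATE e=27 (pending; pending now {e=27})
Op 4: UPDATE a=11 (pending; pending now {a=11, e=27})
Op 5: UPDATE b=16 (pending; pending now {a=11, b=16, e=27})
After op 5: visible(a) = 11 (pending={a=11, b=16, e=27}, committed={a=24, b=20, e=15})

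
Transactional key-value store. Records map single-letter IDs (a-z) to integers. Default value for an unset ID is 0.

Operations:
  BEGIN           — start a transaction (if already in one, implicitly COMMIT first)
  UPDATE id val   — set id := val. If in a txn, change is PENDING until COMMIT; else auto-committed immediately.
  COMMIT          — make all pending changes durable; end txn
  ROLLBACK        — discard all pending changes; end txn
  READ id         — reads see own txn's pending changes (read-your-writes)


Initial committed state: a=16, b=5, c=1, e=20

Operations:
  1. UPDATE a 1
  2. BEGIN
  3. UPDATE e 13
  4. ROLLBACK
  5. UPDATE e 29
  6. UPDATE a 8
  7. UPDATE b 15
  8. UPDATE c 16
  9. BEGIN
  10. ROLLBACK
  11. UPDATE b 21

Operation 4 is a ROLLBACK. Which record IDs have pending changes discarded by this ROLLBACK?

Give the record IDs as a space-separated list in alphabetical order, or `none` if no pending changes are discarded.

Initial committed: {a=16, b=5, c=1, e=20}
Op 1: UPDATE a=1 (auto-commit; committed a=1)
Op 2: BEGIN: in_txn=True, pending={}
Op 3: UPDATE e=13 (pending; pending now {e=13})
Op 4: ROLLBACK: discarded pending ['e']; in_txn=False
Op 5: UPDATE e=29 (auto-commit; committed e=29)
Op 6: UPDATE a=8 (auto-commit; committed a=8)
Op 7: UPDATE b=15 (auto-commit; committed b=15)
Op 8: UPDATE c=16 (auto-commit; committed c=16)
Op 9: BEGIN: in_txn=True, pending={}
Op 10: ROLLBACK: discarded pending []; in_txn=False
Op 11: UPDATE b=21 (auto-commit; committed b=21)
ROLLBACK at op 4 discards: ['e']

Answer: e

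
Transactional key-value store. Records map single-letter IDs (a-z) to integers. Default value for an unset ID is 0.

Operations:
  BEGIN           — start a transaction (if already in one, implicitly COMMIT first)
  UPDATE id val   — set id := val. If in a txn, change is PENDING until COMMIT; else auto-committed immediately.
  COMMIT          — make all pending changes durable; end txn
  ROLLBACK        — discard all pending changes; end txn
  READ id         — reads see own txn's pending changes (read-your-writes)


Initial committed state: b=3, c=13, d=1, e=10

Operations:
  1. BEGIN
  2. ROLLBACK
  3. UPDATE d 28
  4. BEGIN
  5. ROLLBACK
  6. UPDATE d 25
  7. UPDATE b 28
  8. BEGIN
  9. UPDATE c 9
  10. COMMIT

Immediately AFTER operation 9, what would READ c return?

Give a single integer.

Initial committed: {b=3, c=13, d=1, e=10}
Op 1: BEGIN: in_txn=True, pending={}
Op 2: ROLLBACK: discarded pending []; in_txn=False
Op 3: UPDATE d=28 (auto-commit; committed d=28)
Op 4: BEGIN: in_txn=True, pending={}
Op 5: ROLLBACK: discarded pending []; in_txn=False
Op 6: UPDATE d=25 (auto-commit; committed d=25)
Op 7: UPDATE b=28 (auto-commit; committed b=28)
Op 8: BEGIN: in_txn=True, pending={}
Op 9: UPDATE c=9 (pending; pending now {c=9})
After op 9: visible(c) = 9 (pending={c=9}, committed={b=28, c=13, d=25, e=10})

Answer: 9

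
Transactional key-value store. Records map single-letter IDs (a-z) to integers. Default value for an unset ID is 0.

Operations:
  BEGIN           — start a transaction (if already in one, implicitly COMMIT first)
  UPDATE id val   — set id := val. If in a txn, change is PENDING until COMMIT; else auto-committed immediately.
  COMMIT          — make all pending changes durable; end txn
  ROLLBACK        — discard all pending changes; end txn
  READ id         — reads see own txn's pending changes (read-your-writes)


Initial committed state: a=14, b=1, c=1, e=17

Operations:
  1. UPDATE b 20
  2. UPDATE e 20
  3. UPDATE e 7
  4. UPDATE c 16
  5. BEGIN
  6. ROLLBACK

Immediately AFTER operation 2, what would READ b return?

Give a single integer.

Initial committed: {a=14, b=1, c=1, e=17}
Op 1: UPDATE b=20 (auto-commit; committed b=20)
Op 2: UPDATE e=20 (auto-commit; committed e=20)
After op 2: visible(b) = 20 (pending={}, committed={a=14, b=20, c=1, e=20})

Answer: 20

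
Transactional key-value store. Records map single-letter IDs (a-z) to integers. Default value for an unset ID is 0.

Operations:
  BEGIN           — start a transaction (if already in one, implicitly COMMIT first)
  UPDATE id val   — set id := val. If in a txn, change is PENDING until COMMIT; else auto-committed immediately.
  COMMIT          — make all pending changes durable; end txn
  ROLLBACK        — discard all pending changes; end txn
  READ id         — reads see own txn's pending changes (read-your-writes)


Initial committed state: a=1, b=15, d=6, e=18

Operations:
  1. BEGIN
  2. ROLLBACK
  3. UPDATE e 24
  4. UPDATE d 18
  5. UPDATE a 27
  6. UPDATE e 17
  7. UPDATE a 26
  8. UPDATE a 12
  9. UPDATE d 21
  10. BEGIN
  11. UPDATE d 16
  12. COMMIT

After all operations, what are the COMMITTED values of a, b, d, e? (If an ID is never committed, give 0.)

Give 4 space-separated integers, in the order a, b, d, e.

Initial committed: {a=1, b=15, d=6, e=18}
Op 1: BEGIN: in_txn=True, pending={}
Op 2: ROLLBACK: discarded pending []; in_txn=False
Op 3: UPDATE e=24 (auto-commit; committed e=24)
Op 4: UPDATE d=18 (auto-commit; committed d=18)
Op 5: UPDATE a=27 (auto-commit; committed a=27)
Op 6: UPDATE e=17 (auto-commit; committed e=17)
Op 7: UPDATE a=26 (auto-commit; committed a=26)
Op 8: UPDATE a=12 (auto-commit; committed a=12)
Op 9: UPDATE d=21 (auto-commit; committed d=21)
Op 10: BEGIN: in_txn=True, pending={}
Op 11: UPDATE d=16 (pending; pending now {d=16})
Op 12: COMMIT: merged ['d'] into committed; committed now {a=12, b=15, d=16, e=17}
Final committed: {a=12, b=15, d=16, e=17}

Answer: 12 15 16 17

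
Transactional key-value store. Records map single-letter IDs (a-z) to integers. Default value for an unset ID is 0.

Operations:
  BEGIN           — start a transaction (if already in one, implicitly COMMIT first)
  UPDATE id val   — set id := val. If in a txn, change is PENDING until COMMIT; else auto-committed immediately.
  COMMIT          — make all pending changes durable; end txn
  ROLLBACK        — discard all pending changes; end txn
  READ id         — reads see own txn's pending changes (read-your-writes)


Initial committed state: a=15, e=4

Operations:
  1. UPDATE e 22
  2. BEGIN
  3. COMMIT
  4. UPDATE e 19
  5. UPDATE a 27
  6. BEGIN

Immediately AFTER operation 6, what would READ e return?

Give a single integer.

Answer: 19

Derivation:
Initial committed: {a=15, e=4}
Op 1: UPDATE e=22 (auto-commit; committed e=22)
Op 2: BEGIN: in_txn=True, pending={}
Op 3: COMMIT: merged [] into committed; committed now {a=15, e=22}
Op 4: UPDATE e=19 (auto-commit; committed e=19)
Op 5: UPDATE a=27 (auto-commit; committed a=27)
Op 6: BEGIN: in_txn=True, pending={}
After op 6: visible(e) = 19 (pending={}, committed={a=27, e=19})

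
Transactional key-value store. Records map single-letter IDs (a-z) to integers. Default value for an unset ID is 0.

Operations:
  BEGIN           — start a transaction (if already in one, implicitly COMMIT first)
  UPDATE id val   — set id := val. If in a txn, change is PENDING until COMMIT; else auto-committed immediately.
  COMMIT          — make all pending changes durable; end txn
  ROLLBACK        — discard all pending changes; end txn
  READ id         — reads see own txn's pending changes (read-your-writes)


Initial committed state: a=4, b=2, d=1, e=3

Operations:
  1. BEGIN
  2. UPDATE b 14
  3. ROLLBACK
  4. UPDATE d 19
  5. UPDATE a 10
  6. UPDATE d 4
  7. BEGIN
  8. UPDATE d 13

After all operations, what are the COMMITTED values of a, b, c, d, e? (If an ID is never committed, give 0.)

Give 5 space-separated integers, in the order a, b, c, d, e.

Answer: 10 2 0 4 3

Derivation:
Initial committed: {a=4, b=2, d=1, e=3}
Op 1: BEGIN: in_txn=True, pending={}
Op 2: UPDATE b=14 (pending; pending now {b=14})
Op 3: ROLLBACK: discarded pending ['b']; in_txn=False
Op 4: UPDATE d=19 (auto-commit; committed d=19)
Op 5: UPDATE a=10 (auto-commit; committed a=10)
Op 6: UPDATE d=4 (auto-commit; committed d=4)
Op 7: BEGIN: in_txn=True, pending={}
Op 8: UPDATE d=13 (pending; pending now {d=13})
Final committed: {a=10, b=2, d=4, e=3}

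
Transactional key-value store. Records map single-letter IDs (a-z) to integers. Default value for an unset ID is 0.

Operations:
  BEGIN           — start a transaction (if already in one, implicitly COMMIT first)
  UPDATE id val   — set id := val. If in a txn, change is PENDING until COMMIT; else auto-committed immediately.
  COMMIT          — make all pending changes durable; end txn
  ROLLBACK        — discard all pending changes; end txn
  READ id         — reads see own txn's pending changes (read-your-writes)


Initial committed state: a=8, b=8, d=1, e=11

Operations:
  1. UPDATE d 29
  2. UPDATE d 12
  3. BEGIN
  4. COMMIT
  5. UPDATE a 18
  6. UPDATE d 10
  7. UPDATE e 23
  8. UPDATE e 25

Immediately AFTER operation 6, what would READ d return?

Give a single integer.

Answer: 10

Derivation:
Initial committed: {a=8, b=8, d=1, e=11}
Op 1: UPDATE d=29 (auto-commit; committed d=29)
Op 2: UPDATE d=12 (auto-commit; committed d=12)
Op 3: BEGIN: in_txn=True, pending={}
Op 4: COMMIT: merged [] into committed; committed now {a=8, b=8, d=12, e=11}
Op 5: UPDATE a=18 (auto-commit; committed a=18)
Op 6: UPDATE d=10 (auto-commit; committed d=10)
After op 6: visible(d) = 10 (pending={}, committed={a=18, b=8, d=10, e=11})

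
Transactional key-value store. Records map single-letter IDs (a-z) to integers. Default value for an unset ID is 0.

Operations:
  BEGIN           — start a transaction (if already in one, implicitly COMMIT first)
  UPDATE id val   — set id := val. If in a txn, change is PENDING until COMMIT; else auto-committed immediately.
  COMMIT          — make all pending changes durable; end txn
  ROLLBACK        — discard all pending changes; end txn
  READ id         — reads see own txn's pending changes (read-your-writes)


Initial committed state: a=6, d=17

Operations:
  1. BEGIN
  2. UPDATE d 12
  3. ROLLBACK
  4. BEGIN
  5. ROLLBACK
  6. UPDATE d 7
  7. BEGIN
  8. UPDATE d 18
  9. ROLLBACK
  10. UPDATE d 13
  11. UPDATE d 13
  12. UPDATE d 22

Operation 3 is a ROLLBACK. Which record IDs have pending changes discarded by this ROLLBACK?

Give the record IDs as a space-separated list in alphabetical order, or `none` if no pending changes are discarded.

Initial committed: {a=6, d=17}
Op 1: BEGIN: in_txn=True, pending={}
Op 2: UPDATE d=12 (pending; pending now {d=12})
Op 3: ROLLBACK: discarded pending ['d']; in_txn=False
Op 4: BEGIN: in_txn=True, pending={}
Op 5: ROLLBACK: discarded pending []; in_txn=False
Op 6: UPDATE d=7 (auto-commit; committed d=7)
Op 7: BEGIN: in_txn=True, pending={}
Op 8: UPDATE d=18 (pending; pending now {d=18})
Op 9: ROLLBACK: discarded pending ['d']; in_txn=False
Op 10: UPDATE d=13 (auto-commit; committed d=13)
Op 11: UPDATE d=13 (auto-commit; committed d=13)
Op 12: UPDATE d=22 (auto-commit; committed d=22)
ROLLBACK at op 3 discards: ['d']

Answer: d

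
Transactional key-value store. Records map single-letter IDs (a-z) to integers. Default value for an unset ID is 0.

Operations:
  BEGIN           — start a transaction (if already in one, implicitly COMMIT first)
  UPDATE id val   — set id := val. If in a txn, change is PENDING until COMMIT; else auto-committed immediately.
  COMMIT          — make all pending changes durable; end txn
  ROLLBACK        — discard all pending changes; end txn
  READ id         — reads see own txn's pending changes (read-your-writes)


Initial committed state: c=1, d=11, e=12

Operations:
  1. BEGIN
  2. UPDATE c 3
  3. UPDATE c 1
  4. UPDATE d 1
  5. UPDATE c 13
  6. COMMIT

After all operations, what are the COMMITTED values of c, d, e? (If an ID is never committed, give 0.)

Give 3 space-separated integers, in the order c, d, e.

Initial committed: {c=1, d=11, e=12}
Op 1: BEGIN: in_txn=True, pending={}
Op 2: UPDATE c=3 (pending; pending now {c=3})
Op 3: UPDATE c=1 (pending; pending now {c=1})
Op 4: UPDATE d=1 (pending; pending now {c=1, d=1})
Op 5: UPDATE c=13 (pending; pending now {c=13, d=1})
Op 6: COMMIT: merged ['c', 'd'] into committed; committed now {c=13, d=1, e=12}
Final committed: {c=13, d=1, e=12}

Answer: 13 1 12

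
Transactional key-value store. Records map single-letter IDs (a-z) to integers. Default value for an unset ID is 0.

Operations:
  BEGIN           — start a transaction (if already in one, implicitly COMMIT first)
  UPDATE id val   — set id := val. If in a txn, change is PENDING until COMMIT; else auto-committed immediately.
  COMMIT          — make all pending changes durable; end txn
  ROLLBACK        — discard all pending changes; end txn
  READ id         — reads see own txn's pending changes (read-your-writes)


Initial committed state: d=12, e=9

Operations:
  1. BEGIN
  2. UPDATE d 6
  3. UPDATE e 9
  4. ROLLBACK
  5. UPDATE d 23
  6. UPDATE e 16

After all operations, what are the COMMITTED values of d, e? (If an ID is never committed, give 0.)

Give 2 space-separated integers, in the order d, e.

Answer: 23 16

Derivation:
Initial committed: {d=12, e=9}
Op 1: BEGIN: in_txn=True, pending={}
Op 2: UPDATE d=6 (pending; pending now {d=6})
Op 3: UPDATE e=9 (pending; pending now {d=6, e=9})
Op 4: ROLLBACK: discarded pending ['d', 'e']; in_txn=False
Op 5: UPDATE d=23 (auto-commit; committed d=23)
Op 6: UPDATE e=16 (auto-commit; committed e=16)
Final committed: {d=23, e=16}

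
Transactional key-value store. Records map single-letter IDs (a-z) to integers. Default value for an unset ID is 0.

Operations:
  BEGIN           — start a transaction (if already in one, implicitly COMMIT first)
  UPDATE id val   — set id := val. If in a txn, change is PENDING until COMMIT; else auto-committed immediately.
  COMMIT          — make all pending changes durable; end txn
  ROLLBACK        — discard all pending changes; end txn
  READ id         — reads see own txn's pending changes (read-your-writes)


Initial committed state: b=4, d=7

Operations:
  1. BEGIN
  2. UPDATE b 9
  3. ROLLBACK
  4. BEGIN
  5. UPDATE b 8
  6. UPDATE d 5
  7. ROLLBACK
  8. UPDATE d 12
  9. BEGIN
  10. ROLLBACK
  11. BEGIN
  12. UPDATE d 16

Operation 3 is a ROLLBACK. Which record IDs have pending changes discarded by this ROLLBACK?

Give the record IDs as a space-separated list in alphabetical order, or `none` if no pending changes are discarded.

Answer: b

Derivation:
Initial committed: {b=4, d=7}
Op 1: BEGIN: in_txn=True, pending={}
Op 2: UPDATE b=9 (pending; pending now {b=9})
Op 3: ROLLBACK: discarded pending ['b']; in_txn=False
Op 4: BEGIN: in_txn=True, pending={}
Op 5: UPDATE b=8 (pending; pending now {b=8})
Op 6: UPDATE d=5 (pending; pending now {b=8, d=5})
Op 7: ROLLBACK: discarded pending ['b', 'd']; in_txn=False
Op 8: UPDATE d=12 (auto-commit; committed d=12)
Op 9: BEGIN: in_txn=True, pending={}
Op 10: ROLLBACK: discarded pending []; in_txn=False
Op 11: BEGIN: in_txn=True, pending={}
Op 12: UPDATE d=16 (pending; pending now {d=16})
ROLLBACK at op 3 discards: ['b']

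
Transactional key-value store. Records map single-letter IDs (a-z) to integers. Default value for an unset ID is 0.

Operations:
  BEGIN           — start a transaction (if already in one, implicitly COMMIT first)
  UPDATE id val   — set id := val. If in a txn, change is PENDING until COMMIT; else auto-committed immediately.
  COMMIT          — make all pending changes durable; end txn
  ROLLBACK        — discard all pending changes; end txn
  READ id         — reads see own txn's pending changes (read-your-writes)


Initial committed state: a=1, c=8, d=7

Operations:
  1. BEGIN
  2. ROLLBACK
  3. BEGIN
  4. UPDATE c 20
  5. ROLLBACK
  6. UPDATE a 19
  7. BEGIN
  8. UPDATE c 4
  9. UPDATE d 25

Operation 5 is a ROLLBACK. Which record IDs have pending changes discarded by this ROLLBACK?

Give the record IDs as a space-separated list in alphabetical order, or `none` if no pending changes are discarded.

Initial committed: {a=1, c=8, d=7}
Op 1: BEGIN: in_txn=True, pending={}
Op 2: ROLLBACK: discarded pending []; in_txn=False
Op 3: BEGIN: in_txn=True, pending={}
Op 4: UPDATE c=20 (pending; pending now {c=20})
Op 5: ROLLBACK: discarded pending ['c']; in_txn=False
Op 6: UPDATE a=19 (auto-commit; committed a=19)
Op 7: BEGIN: in_txn=True, pending={}
Op 8: UPDATE c=4 (pending; pending now {c=4})
Op 9: UPDATE d=25 (pending; pending now {c=4, d=25})
ROLLBACK at op 5 discards: ['c']

Answer: c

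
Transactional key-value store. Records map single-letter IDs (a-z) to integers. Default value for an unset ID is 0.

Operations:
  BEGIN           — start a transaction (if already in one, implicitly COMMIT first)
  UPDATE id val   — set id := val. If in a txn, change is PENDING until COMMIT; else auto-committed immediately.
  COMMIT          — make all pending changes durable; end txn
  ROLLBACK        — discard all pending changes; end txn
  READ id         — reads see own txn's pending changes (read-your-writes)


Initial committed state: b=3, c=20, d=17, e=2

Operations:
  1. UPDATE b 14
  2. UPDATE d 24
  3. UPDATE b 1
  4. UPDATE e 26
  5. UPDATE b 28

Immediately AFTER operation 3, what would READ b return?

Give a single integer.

Initial committed: {b=3, c=20, d=17, e=2}
Op 1: UPDATE b=14 (auto-commit; committed b=14)
Op 2: UPDATE d=24 (auto-commit; committed d=24)
Op 3: UPDATE b=1 (auto-commit; committed b=1)
After op 3: visible(b) = 1 (pending={}, committed={b=1, c=20, d=24, e=2})

Answer: 1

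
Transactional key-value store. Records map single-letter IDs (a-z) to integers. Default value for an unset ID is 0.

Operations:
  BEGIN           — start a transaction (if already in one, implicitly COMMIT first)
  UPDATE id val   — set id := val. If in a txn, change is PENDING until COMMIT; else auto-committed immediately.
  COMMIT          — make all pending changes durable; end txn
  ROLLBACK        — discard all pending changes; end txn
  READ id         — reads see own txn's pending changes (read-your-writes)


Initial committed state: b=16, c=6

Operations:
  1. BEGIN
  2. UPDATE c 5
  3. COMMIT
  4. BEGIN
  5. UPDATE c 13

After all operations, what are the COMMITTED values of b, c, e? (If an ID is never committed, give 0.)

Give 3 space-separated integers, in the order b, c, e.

Initial committed: {b=16, c=6}
Op 1: BEGIN: in_txn=True, pending={}
Op 2: UPDATE c=5 (pending; pending now {c=5})
Op 3: COMMIT: merged ['c'] into committed; committed now {b=16, c=5}
Op 4: BEGIN: in_txn=True, pending={}
Op 5: UPDATE c=13 (pending; pending now {c=13})
Final committed: {b=16, c=5}

Answer: 16 5 0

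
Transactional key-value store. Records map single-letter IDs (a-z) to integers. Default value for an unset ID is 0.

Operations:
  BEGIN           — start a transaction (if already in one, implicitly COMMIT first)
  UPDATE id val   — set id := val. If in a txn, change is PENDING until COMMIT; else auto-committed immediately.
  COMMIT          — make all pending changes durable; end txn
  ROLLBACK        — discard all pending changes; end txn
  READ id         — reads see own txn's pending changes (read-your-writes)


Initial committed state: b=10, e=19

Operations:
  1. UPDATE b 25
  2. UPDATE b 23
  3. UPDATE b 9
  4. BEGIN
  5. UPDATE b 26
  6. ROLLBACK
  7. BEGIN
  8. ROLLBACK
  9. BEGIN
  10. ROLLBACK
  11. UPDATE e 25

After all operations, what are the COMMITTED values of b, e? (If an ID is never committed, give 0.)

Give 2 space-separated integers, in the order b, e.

Answer: 9 25

Derivation:
Initial committed: {b=10, e=19}
Op 1: UPDATE b=25 (auto-commit; committed b=25)
Op 2: UPDATE b=23 (auto-commit; committed b=23)
Op 3: UPDATE b=9 (auto-commit; committed b=9)
Op 4: BEGIN: in_txn=True, pending={}
Op 5: UPDATE b=26 (pending; pending now {b=26})
Op 6: ROLLBACK: discarded pending ['b']; in_txn=False
Op 7: BEGIN: in_txn=True, pending={}
Op 8: ROLLBACK: discarded pending []; in_txn=False
Op 9: BEGIN: in_txn=True, pending={}
Op 10: ROLLBACK: discarded pending []; in_txn=False
Op 11: UPDATE e=25 (auto-commit; committed e=25)
Final committed: {b=9, e=25}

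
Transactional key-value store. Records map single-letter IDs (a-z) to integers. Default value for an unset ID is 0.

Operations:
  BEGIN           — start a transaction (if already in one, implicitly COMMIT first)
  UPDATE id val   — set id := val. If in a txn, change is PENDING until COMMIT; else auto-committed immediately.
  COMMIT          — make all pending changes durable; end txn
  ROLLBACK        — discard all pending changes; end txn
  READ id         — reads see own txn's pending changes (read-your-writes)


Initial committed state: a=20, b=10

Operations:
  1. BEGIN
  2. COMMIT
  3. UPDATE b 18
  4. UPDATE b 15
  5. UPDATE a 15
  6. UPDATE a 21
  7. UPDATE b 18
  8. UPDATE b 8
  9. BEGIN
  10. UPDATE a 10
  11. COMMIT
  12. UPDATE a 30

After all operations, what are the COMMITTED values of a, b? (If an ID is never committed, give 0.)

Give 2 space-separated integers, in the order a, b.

Answer: 30 8

Derivation:
Initial committed: {a=20, b=10}
Op 1: BEGIN: in_txn=True, pending={}
Op 2: COMMIT: merged [] into committed; committed now {a=20, b=10}
Op 3: UPDATE b=18 (auto-commit; committed b=18)
Op 4: UPDATE b=15 (auto-commit; committed b=15)
Op 5: UPDATE a=15 (auto-commit; committed a=15)
Op 6: UPDATE a=21 (auto-commit; committed a=21)
Op 7: UPDATE b=18 (auto-commit; committed b=18)
Op 8: UPDATE b=8 (auto-commit; committed b=8)
Op 9: BEGIN: in_txn=True, pending={}
Op 10: UPDATE a=10 (pending; pending now {a=10})
Op 11: COMMIT: merged ['a'] into committed; committed now {a=10, b=8}
Op 12: UPDATE a=30 (auto-commit; committed a=30)
Final committed: {a=30, b=8}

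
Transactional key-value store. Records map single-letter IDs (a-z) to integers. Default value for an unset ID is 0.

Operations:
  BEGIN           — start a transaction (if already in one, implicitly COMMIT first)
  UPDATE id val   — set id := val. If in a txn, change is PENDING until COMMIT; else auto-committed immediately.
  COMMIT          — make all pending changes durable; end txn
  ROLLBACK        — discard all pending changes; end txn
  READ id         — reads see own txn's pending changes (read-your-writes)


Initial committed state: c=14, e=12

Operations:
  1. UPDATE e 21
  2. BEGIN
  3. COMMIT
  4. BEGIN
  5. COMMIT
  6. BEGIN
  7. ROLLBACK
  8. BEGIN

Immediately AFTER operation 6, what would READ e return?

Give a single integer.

Answer: 21

Derivation:
Initial committed: {c=14, e=12}
Op 1: UPDATE e=21 (auto-commit; committed e=21)
Op 2: BEGIN: in_txn=True, pending={}
Op 3: COMMIT: merged [] into committed; committed now {c=14, e=21}
Op 4: BEGIN: in_txn=True, pending={}
Op 5: COMMIT: merged [] into committed; committed now {c=14, e=21}
Op 6: BEGIN: in_txn=True, pending={}
After op 6: visible(e) = 21 (pending={}, committed={c=14, e=21})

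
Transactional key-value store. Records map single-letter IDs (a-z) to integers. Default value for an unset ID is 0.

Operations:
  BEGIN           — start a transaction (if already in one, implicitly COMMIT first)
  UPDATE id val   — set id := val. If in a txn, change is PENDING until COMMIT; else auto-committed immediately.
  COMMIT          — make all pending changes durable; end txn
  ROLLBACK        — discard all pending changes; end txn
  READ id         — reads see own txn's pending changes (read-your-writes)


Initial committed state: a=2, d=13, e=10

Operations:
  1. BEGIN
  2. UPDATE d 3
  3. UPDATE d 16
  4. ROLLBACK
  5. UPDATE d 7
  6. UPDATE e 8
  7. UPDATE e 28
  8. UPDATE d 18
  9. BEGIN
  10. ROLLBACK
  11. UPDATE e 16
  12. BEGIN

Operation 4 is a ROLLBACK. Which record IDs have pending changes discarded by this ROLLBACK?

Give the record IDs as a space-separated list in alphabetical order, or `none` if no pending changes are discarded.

Initial committed: {a=2, d=13, e=10}
Op 1: BEGIN: in_txn=True, pending={}
Op 2: UPDATE d=3 (pending; pending now {d=3})
Op 3: UPDATE d=16 (pending; pending now {d=16})
Op 4: ROLLBACK: discarded pending ['d']; in_txn=False
Op 5: UPDATE d=7 (auto-commit; committed d=7)
Op 6: UPDATE e=8 (auto-commit; committed e=8)
Op 7: UPDATE e=28 (auto-commit; committed e=28)
Op 8: UPDATE d=18 (auto-commit; committed d=18)
Op 9: BEGIN: in_txn=True, pending={}
Op 10: ROLLBACK: discarded pending []; in_txn=False
Op 11: UPDATE e=16 (auto-commit; committed e=16)
Op 12: BEGIN: in_txn=True, pending={}
ROLLBACK at op 4 discards: ['d']

Answer: d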